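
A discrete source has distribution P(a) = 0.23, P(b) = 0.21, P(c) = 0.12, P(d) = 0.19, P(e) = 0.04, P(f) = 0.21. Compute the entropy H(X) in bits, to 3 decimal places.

2.441 bits

H = −Σ pᵢ log₂ pᵢ.
−0.23·log₂(0.23) = 0.4877
−0.21·log₂(0.21) = 0.4728
−0.12·log₂(0.12) = 0.3671
−0.19·log₂(0.19) = 0.4552
−0.04·log₂(0.04) = 0.1858
−0.21·log₂(0.21) = 0.4728
Sum ≈ 2.4414 → 2.441 bits.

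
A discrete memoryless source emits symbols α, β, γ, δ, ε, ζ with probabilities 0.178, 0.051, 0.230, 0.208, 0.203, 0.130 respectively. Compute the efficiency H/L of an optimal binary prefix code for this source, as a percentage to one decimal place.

97.3%

Entropy H = −Σ p log₂ p ≈ 2.4707 bits.
Huffman merges: 51/1000+13/100→181/1000; 89/500+181/1000→359/1000; 203/1000+26/125→411/1000; 23/100+359/1000→589/1000; 411/1000+589/1000→1. L = 127/50 ≈ 2.5400.
Efficiency = H/L = 2.4707/2.5400 = 97.3%.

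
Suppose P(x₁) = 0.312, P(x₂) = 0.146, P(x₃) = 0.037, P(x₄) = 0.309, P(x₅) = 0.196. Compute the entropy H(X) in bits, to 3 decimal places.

H = −Σ pᵢ log₂ pᵢ.
−0.312·log₂(0.312) = 0.5243
−0.146·log₂(0.146) = 0.4053
−0.037·log₂(0.037) = 0.1760
−0.309·log₂(0.309) = 0.5235
−0.196·log₂(0.196) = 0.4608
Sum ≈ 2.0899 → 2.090 bits.

2.090 bits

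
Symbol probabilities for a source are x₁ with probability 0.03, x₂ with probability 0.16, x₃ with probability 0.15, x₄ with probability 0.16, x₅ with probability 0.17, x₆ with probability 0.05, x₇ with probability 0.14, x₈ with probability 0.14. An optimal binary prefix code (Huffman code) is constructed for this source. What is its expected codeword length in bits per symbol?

Repeatedly combine the two least-probable nodes; the expected code length is the sum of the merged weights.
merge 3/100 + 1/20 → 2/25
merge 2/25 + 7/50 → 11/50
merge 7/50 + 3/20 → 29/100
merge 4/25 + 4/25 → 8/25
merge 17/100 + 11/50 → 39/100
merge 29/100 + 8/25 → 61/100
merge 39/100 + 61/100 → 1
L = 2/25 + 11/50 + 29/100 + 8/25 + 39/100 + 61/100 + 1 = 291/100 = 2.91 bits/symbol.

2.91 bits/symbol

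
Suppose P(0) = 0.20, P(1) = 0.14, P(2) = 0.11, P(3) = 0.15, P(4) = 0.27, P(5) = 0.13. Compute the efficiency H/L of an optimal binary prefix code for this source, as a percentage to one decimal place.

99.4%

Entropy H = −Σ p log₂ p ≈ 2.5150 bits.
Huffman merges: 11/100+13/100→6/25; 7/50+3/20→29/100; 1/5+6/25→11/25; 27/100+29/100→14/25; 11/25+14/25→1. L = 253/100 ≈ 2.5300.
Efficiency = H/L = 2.5150/2.5300 = 99.4%.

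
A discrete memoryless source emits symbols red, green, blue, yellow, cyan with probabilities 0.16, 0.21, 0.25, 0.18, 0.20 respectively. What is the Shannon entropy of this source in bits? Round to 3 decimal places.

H = −Σ pᵢ log₂ pᵢ.
−0.16·log₂(0.16) = 0.4230
−0.21·log₂(0.21) = 0.4728
−0.25·log₂(0.25) = 0.5000
−0.18·log₂(0.18) = 0.4453
−0.20·log₂(0.20) = 0.4644
Sum ≈ 2.3055 → 2.306 bits.

2.306 bits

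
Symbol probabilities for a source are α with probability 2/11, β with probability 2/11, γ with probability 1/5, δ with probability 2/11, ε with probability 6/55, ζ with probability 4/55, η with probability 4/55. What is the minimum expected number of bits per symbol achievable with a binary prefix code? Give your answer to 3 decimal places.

Repeatedly combine the two least-probable nodes; the expected code length is the sum of the merged weights.
merge 4/55 + 4/55 → 8/55
merge 6/55 + 8/55 → 14/55
merge 2/11 + 2/11 → 4/11
merge 2/11 + 1/5 → 21/55
merge 14/55 + 4/11 → 34/55
merge 21/55 + 34/55 → 1
L = 8/55 + 14/55 + 4/11 + 21/55 + 34/55 + 1 = 152/55 ≈ 2.764 bits/symbol.

2.764 bits/symbol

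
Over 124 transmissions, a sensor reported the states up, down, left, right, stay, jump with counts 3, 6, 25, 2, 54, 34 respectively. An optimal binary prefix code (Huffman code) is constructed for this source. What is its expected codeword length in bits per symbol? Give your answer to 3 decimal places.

Probabilities are the counts divided by 124.
Repeatedly combine the two least-probable nodes; the expected code length is the sum of the merged weights.
merge 1/62 + 3/124 → 5/124
merge 5/124 + 3/62 → 11/124
merge 11/124 + 25/124 → 9/31
merge 17/62 + 9/31 → 35/62
merge 27/62 + 35/62 → 1
L = 5/124 + 11/124 + 9/31 + 35/62 + 1 = 123/62 ≈ 1.984 bits/symbol.

1.984 bits/symbol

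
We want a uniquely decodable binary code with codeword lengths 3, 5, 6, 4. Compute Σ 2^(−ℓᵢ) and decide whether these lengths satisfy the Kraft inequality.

With common denominator 2^6 = 64: Σ 2^(−ℓᵢ) = 8/64 + 2/64 + 1/64 + 4/64 = 15/64 = 0.234375.
Kraft's inequality requires Σ ≤ 1; here Σ = 0.234375 ≤ 1, so such a prefix code exists.

0.234375; yes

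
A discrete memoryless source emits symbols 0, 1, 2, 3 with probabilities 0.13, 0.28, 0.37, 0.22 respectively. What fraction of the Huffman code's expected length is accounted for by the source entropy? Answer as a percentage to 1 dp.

96.4%

Entropy H = −Σ p log₂ p ≈ 1.9082 bits.
Huffman merges: 13/100+11/50→7/20; 7/25+7/20→63/100; 37/100+63/100→1. L = 99/50 ≈ 1.9800.
Efficiency = H/L = 1.9082/1.9800 = 96.4%.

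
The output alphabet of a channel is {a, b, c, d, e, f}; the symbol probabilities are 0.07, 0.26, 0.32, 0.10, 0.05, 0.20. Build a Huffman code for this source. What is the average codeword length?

2.34 bits/symbol

Repeatedly combine the two least-probable nodes; the expected code length is the sum of the merged weights.
merge 1/20 + 7/100 → 3/25
merge 1/10 + 3/25 → 11/50
merge 1/5 + 11/50 → 21/50
merge 13/50 + 8/25 → 29/50
merge 21/50 + 29/50 → 1
L = 3/25 + 11/50 + 21/50 + 29/50 + 1 = 117/50 = 2.34 bits/symbol.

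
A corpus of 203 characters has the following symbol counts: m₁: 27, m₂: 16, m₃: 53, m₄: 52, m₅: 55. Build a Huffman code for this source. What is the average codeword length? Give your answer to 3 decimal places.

Probabilities are the counts divided by 203.
Repeatedly combine the two least-probable nodes; the expected code length is the sum of the merged weights.
merge 16/203 + 27/203 → 43/203
merge 43/203 + 52/203 → 95/203
merge 53/203 + 55/203 → 108/203
merge 95/203 + 108/203 → 1
L = 43/203 + 95/203 + 108/203 + 1 = 449/203 ≈ 2.212 bits/symbol.

2.212 bits/symbol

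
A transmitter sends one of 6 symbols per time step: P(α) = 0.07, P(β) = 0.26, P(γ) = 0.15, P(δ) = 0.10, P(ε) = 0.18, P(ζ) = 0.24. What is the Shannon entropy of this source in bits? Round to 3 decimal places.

H = −Σ pᵢ log₂ pᵢ.
−0.07·log₂(0.07) = 0.2686
−0.26·log₂(0.26) = 0.5053
−0.15·log₂(0.15) = 0.4105
−0.10·log₂(0.10) = 0.3322
−0.18·log₂(0.18) = 0.4453
−0.24·log₂(0.24) = 0.4941
Sum ≈ 2.4560 → 2.456 bits.

2.456 bits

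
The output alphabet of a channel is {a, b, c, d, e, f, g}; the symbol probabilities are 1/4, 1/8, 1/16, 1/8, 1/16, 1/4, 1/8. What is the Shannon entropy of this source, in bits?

Each probability is a power of 1/2, so log₂(1/p) is an integer.
H = Σ p·log₂(1/p) = 1/4·2 + 1/8·3 + 1/16·4 + 1/8·3 + 1/16·4 + 1/4·2 + 1/8·3 = 2.625 bits.

2.625 bits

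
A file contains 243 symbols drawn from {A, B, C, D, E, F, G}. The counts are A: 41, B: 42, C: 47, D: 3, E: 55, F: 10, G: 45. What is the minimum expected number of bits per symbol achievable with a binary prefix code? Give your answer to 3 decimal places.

2.634 bits/symbol

Probabilities are the counts divided by 243.
Repeatedly combine the two least-probable nodes; the expected code length is the sum of the merged weights.
merge 1/81 + 10/243 → 13/243
merge 13/243 + 41/243 → 2/9
merge 14/81 + 5/27 → 29/81
merge 47/243 + 2/9 → 101/243
merge 55/243 + 29/81 → 142/243
merge 101/243 + 142/243 → 1
L = 13/243 + 2/9 + 29/81 + 101/243 + 142/243 + 1 = 640/243 ≈ 2.634 bits/symbol.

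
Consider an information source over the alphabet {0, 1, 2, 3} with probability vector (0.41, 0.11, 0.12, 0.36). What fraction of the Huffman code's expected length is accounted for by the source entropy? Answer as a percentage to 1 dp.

97.5%

Entropy H = −Σ p log₂ p ≈ 1.7754 bits.
Huffman merges: 11/100+3/25→23/100; 23/100+9/25→59/100; 41/100+59/100→1. L = 91/50 ≈ 1.8200.
Efficiency = H/L = 1.7754/1.8200 = 97.5%.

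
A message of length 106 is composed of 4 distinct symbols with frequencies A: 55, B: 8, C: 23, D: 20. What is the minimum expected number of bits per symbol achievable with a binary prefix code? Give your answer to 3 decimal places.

Probabilities are the counts divided by 106.
Repeatedly combine the two least-probable nodes; the expected code length is the sum of the merged weights.
merge 4/53 + 10/53 → 14/53
merge 23/106 + 14/53 → 51/106
merge 51/106 + 55/106 → 1
L = 14/53 + 51/106 + 1 = 185/106 ≈ 1.745 bits/symbol.

1.745 bits/symbol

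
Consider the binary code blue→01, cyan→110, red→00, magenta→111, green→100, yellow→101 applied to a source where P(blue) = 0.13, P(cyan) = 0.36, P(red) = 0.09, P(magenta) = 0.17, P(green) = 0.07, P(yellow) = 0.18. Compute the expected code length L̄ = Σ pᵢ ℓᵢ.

2.78 bits/symbol

L̄ = Σ pᵢ·ℓᵢ = 0.13·2 + 0.36·3 + 0.09·2 + 0.17·3 + 0.07·3 + 0.18·3 = 2.78 bits/symbol.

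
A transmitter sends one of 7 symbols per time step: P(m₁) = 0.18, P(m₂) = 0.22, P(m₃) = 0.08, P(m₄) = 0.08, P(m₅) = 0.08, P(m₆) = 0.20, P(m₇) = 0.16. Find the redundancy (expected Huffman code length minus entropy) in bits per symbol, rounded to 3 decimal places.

0.052 bits

Entropy H = −Σ p log₂ p ≈ 2.6878 bits.
Huffman merges: 2/25+2/25→4/25; 2/25+4/25→6/25; 4/25+9/50→17/50; 1/5+11/50→21/50; 6/25+17/50→29/50; 21/50+29/50→1. L = 137/50 ≈ 2.7400.
L − H = 2.7400 − 2.6878 = 0.052 bits.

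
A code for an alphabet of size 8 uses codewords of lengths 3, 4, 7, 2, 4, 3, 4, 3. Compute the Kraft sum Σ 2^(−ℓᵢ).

With common denominator 2^7 = 128: Σ 2^(−ℓᵢ) = 16/128 + 8/128 + 1/128 + 32/128 + 8/128 + 16/128 + 8/128 + 16/128 = 105/128 = 0.8203125.

0.8203125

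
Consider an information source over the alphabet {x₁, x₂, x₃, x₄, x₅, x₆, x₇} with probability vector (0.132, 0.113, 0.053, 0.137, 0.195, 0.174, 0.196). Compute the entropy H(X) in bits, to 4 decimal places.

H = −Σ pᵢ log₂ pᵢ.
−0.132·log₂(0.132) = 0.3856
−0.113·log₂(0.113) = 0.3555
−0.053·log₂(0.053) = 0.2246
−0.137·log₂(0.137) = 0.3929
−0.195·log₂(0.195) = 0.4599
−0.174·log₂(0.174) = 0.4390
−0.196·log₂(0.196) = 0.4608
Sum ≈ 2.7182 → 2.7182 bits.

2.7182 bits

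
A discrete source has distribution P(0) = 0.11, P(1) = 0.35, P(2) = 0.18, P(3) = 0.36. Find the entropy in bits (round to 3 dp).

H = −Σ pᵢ log₂ pᵢ.
−0.11·log₂(0.11) = 0.3503
−0.35·log₂(0.35) = 0.5301
−0.18·log₂(0.18) = 0.4453
−0.36·log₂(0.36) = 0.5306
Sum ≈ 1.8563 → 1.856 bits.

1.856 bits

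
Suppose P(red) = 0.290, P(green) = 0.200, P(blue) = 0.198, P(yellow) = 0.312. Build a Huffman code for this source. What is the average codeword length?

2 bits/symbol

Repeatedly combine the two least-probable nodes; the expected code length is the sum of the merged weights.
merge 99/500 + 1/5 → 199/500
merge 29/100 + 39/125 → 301/500
merge 199/500 + 301/500 → 1
L = 199/500 + 301/500 + 1 = 2 bits/symbol.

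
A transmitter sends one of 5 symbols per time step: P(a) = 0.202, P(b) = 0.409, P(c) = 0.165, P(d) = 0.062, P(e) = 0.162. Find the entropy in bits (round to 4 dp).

2.0967 bits

H = −Σ pᵢ log₂ pᵢ.
−0.202·log₂(0.202) = 0.4661
−0.409·log₂(0.409) = 0.5275
−0.165·log₂(0.165) = 0.4289
−0.062·log₂(0.062) = 0.2487
−0.162·log₂(0.162) = 0.4254
Sum ≈ 2.0967 → 2.0967 bits.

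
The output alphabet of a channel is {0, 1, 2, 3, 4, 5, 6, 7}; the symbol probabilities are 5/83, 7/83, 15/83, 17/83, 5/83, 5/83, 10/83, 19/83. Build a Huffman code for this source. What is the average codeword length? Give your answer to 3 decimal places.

2.831 bits/symbol

Repeatedly combine the two least-probable nodes; the expected code length is the sum of the merged weights.
merge 5/83 + 5/83 → 10/83
merge 5/83 + 7/83 → 12/83
merge 10/83 + 10/83 → 20/83
merge 12/83 + 15/83 → 27/83
merge 17/83 + 19/83 → 36/83
merge 20/83 + 27/83 → 47/83
merge 36/83 + 47/83 → 1
L = 10/83 + 12/83 + 20/83 + 27/83 + 36/83 + 47/83 + 1 = 235/83 ≈ 2.831 bits/symbol.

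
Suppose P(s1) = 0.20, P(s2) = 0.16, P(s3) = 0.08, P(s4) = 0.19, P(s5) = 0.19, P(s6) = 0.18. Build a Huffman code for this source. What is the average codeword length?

Repeatedly combine the two least-probable nodes; the expected code length is the sum of the merged weights.
merge 2/25 + 4/25 → 6/25
merge 9/50 + 19/100 → 37/100
merge 19/100 + 1/5 → 39/100
merge 6/25 + 37/100 → 61/100
merge 39/100 + 61/100 → 1
L = 6/25 + 37/100 + 39/100 + 61/100 + 1 = 261/100 = 2.61 bits/symbol.

2.61 bits/symbol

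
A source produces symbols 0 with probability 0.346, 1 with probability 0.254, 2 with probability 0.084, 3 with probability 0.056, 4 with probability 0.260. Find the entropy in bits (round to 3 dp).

2.070 bits

H = −Σ pᵢ log₂ pᵢ.
−0.346·log₂(0.346) = 0.5298
−0.254·log₂(0.254) = 0.5022
−0.084·log₂(0.084) = 0.3002
−0.056·log₂(0.056) = 0.2329
−0.260·log₂(0.260) = 0.5053
Sum ≈ 2.0703 → 2.070 bits.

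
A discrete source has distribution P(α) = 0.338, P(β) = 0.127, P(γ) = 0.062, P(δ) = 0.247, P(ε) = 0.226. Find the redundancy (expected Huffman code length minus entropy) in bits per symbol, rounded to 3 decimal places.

Entropy H = −Σ p log₂ p ≈ 2.1390 bits.
Huffman merges: 31/500+127/1000→189/1000; 189/1000+113/500→83/200; 247/1000+169/500→117/200; 83/200+117/200→1. L = 2189/1000 ≈ 2.1890.
L − H = 2.1890 − 2.1390 = 0.050 bits.

0.050 bits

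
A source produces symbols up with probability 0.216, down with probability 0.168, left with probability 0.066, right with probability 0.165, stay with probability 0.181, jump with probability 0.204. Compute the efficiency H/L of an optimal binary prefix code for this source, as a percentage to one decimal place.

97.4%

Entropy H = −Σ p log₂ p ≈ 2.5118 bits.
Huffman merges: 33/500+33/200→231/1000; 21/125+181/1000→349/1000; 51/250+27/125→21/50; 231/1000+349/1000→29/50; 21/50+29/50→1. L = 129/50 ≈ 2.5800.
Efficiency = H/L = 2.5118/2.5800 = 97.4%.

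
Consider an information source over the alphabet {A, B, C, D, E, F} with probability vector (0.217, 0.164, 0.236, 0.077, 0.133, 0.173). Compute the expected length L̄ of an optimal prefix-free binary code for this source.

Repeatedly combine the two least-probable nodes; the expected code length is the sum of the merged weights.
merge 77/1000 + 133/1000 → 21/100
merge 41/250 + 173/1000 → 337/1000
merge 21/100 + 217/1000 → 427/1000
merge 59/250 + 337/1000 → 573/1000
merge 427/1000 + 573/1000 → 1
L = 21/100 + 337/1000 + 427/1000 + 573/1000 + 1 = 2547/1000 = 2.547 bits/symbol.

2.547 bits/symbol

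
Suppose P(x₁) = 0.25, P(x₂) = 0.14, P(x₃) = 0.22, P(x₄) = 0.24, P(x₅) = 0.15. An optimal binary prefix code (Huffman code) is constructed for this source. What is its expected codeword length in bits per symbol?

Repeatedly combine the two least-probable nodes; the expected code length is the sum of the merged weights.
merge 7/50 + 3/20 → 29/100
merge 11/50 + 6/25 → 23/50
merge 1/4 + 29/100 → 27/50
merge 23/50 + 27/50 → 1
L = 29/100 + 23/50 + 27/50 + 1 = 229/100 = 2.29 bits/symbol.

2.29 bits/symbol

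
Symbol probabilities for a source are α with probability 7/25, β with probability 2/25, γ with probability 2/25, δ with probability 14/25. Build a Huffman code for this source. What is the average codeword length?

Repeatedly combine the two least-probable nodes; the expected code length is the sum of the merged weights.
merge 2/25 + 2/25 → 4/25
merge 4/25 + 7/25 → 11/25
merge 11/25 + 14/25 → 1
L = 4/25 + 11/25 + 1 = 8/5 = 1.6 bits/symbol.

1.6 bits/symbol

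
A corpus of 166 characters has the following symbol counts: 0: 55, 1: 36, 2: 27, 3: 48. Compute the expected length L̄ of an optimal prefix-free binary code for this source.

2 bits/symbol

Probabilities are the counts divided by 166.
Repeatedly combine the two least-probable nodes; the expected code length is the sum of the merged weights.
merge 27/166 + 18/83 → 63/166
merge 24/83 + 55/166 → 103/166
merge 63/166 + 103/166 → 1
L = 63/166 + 103/166 + 1 = 2 bits/symbol.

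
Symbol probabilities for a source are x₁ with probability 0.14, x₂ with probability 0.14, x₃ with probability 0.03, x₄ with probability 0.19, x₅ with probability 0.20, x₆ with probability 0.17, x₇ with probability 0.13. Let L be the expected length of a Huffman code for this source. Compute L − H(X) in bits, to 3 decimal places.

Entropy H = −Σ p log₂ p ≈ 2.6828 bits.
Huffman merges: 3/100+13/100→4/25; 7/50+7/50→7/25; 4/25+17/100→33/100; 19/100+1/5→39/100; 7/25+33/100→61/100; 39/100+61/100→1. L = 277/100 ≈ 2.7700.
L − H = 2.7700 − 2.6828 = 0.087 bits.

0.087 bits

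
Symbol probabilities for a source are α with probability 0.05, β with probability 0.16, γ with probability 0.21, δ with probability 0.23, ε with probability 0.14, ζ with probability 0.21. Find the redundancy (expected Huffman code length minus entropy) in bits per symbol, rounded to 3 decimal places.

0.070 bits

Entropy H = −Σ p log₂ p ≈ 2.4695 bits.
Huffman merges: 1/20+7/50→19/100; 4/25+19/100→7/20; 21/100+21/100→21/50; 23/100+7/20→29/50; 21/50+29/50→1. L = 127/50 ≈ 2.5400.
L − H = 2.5400 − 2.4695 = 0.070 bits.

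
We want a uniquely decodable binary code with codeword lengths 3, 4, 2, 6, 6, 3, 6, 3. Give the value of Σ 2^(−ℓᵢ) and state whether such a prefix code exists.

0.734375; yes

With common denominator 2^6 = 64: Σ 2^(−ℓᵢ) = 8/64 + 4/64 + 16/64 + 1/64 + 1/64 + 8/64 + 1/64 + 8/64 = 47/64 = 0.734375.
Kraft's inequality requires Σ ≤ 1; here Σ = 0.734375 ≤ 1, so such a prefix code exists.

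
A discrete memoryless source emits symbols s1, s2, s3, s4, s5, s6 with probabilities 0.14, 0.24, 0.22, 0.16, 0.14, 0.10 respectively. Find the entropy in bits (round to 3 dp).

H = −Σ pᵢ log₂ pᵢ.
−0.14·log₂(0.14) = 0.3971
−0.24·log₂(0.24) = 0.4941
−0.22·log₂(0.22) = 0.4806
−0.16·log₂(0.16) = 0.4230
−0.14·log₂(0.14) = 0.3971
−0.10·log₂(0.10) = 0.3322
Sum ≈ 2.5241 → 2.524 bits.

2.524 bits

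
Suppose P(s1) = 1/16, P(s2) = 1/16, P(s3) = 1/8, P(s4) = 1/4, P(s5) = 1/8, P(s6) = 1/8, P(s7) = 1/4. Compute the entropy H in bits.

2.625 bits

Each probability is a power of 1/2, so log₂(1/p) is an integer.
H = Σ p·log₂(1/p) = 1/16·4 + 1/16·4 + 1/8·3 + 1/4·2 + 1/8·3 + 1/8·3 + 1/4·2 = 2.625 bits.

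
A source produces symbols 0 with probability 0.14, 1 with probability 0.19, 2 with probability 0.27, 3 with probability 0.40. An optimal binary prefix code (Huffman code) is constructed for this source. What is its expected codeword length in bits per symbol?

Repeatedly combine the two least-probable nodes; the expected code length is the sum of the merged weights.
merge 7/50 + 19/100 → 33/100
merge 27/100 + 33/100 → 3/5
merge 2/5 + 3/5 → 1
L = 33/100 + 3/5 + 1 = 193/100 = 1.93 bits/symbol.

1.93 bits/symbol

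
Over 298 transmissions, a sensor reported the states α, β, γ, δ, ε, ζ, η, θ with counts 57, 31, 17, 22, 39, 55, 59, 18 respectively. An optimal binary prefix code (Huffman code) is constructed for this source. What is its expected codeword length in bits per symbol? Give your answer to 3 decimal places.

2.906 bits/symbol

Probabilities are the counts divided by 298.
Repeatedly combine the two least-probable nodes; the expected code length is the sum of the merged weights.
merge 17/298 + 9/149 → 35/298
merge 11/149 + 31/298 → 53/298
merge 35/298 + 39/298 → 37/149
merge 53/298 + 55/298 → 54/149
merge 57/298 + 59/298 → 58/149
merge 37/149 + 54/149 → 91/149
merge 58/149 + 91/149 → 1
L = 35/298 + 53/298 + 37/149 + 54/149 + 58/149 + 91/149 + 1 = 433/149 ≈ 2.906 bits/symbol.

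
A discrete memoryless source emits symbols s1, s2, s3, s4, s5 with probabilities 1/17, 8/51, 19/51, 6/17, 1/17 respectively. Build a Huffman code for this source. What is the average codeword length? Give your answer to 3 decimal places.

2.020 bits/symbol

Repeatedly combine the two least-probable nodes; the expected code length is the sum of the merged weights.
merge 1/17 + 1/17 → 2/17
merge 2/17 + 8/51 → 14/51
merge 14/51 + 6/17 → 32/51
merge 19/51 + 32/51 → 1
L = 2/17 + 14/51 + 32/51 + 1 = 103/51 ≈ 2.020 bits/symbol.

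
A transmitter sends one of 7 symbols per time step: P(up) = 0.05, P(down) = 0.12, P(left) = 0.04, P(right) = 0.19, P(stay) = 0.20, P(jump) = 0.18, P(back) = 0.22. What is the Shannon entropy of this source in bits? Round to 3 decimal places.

2.614 bits

H = −Σ pᵢ log₂ pᵢ.
−0.05·log₂(0.05) = 0.2161
−0.12·log₂(0.12) = 0.3671
−0.04·log₂(0.04) = 0.1858
−0.19·log₂(0.19) = 0.4552
−0.20·log₂(0.20) = 0.4644
−0.18·log₂(0.18) = 0.4453
−0.22·log₂(0.22) = 0.4806
Sum ≈ 2.6144 → 2.614 bits.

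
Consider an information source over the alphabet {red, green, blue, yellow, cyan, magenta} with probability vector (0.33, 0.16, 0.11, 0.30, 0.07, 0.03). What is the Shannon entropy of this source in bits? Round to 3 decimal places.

2.243 bits

H = −Σ pᵢ log₂ pᵢ.
−0.33·log₂(0.33) = 0.5278
−0.16·log₂(0.16) = 0.4230
−0.11·log₂(0.11) = 0.3503
−0.30·log₂(0.30) = 0.5211
−0.07·log₂(0.07) = 0.2686
−0.03·log₂(0.03) = 0.1518
Sum ≈ 2.2425 → 2.243 bits.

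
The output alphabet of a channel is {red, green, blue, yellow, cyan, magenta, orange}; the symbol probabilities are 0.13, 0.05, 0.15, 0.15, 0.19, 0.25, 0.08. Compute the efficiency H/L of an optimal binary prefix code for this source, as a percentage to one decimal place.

Entropy H = −Σ p log₂ p ≈ 2.6666 bits.
Huffman merges: 1/20+2/25→13/100; 13/100+13/100→13/50; 3/20+3/20→3/10; 19/100+1/4→11/25; 13/50+3/10→14/25; 11/25+14/25→1. L = 269/100 ≈ 2.6900.
Efficiency = H/L = 2.6666/2.6900 = 99.1%.

99.1%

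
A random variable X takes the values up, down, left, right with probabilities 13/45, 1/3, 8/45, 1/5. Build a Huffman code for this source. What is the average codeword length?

2 bits/symbol

Repeatedly combine the two least-probable nodes; the expected code length is the sum of the merged weights.
merge 8/45 + 1/5 → 17/45
merge 13/45 + 1/3 → 28/45
merge 17/45 + 28/45 → 1
L = 17/45 + 28/45 + 1 = 2 bits/symbol.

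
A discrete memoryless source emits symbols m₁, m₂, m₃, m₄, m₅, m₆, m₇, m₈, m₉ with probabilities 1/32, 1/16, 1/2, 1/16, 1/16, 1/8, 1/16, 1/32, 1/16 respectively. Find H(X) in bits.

2.4375 bits

Each probability is a power of 1/2, so log₂(1/p) is an integer.
H = Σ p·log₂(1/p) = 1/32·5 + 1/16·4 + 1/2·1 + 1/16·4 + 1/16·4 + 1/8·3 + 1/16·4 + 1/32·5 + 1/16·4 = 2.4375 bits.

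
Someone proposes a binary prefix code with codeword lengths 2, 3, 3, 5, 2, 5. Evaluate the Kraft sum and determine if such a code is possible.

With common denominator 2^5 = 32: Σ 2^(−ℓᵢ) = 8/32 + 4/32 + 4/32 + 1/32 + 8/32 + 1/32 = 26/32 = 0.8125.
Kraft's inequality requires Σ ≤ 1; here Σ = 0.8125 ≤ 1, so such a prefix code exists.

0.8125; yes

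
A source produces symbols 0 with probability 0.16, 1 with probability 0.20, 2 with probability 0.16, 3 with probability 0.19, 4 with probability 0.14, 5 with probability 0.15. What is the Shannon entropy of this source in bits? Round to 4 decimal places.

2.5733 bits

H = −Σ pᵢ log₂ pᵢ.
−0.16·log₂(0.16) = 0.4230
−0.20·log₂(0.20) = 0.4644
−0.16·log₂(0.16) = 0.4230
−0.19·log₂(0.19) = 0.4552
−0.14·log₂(0.14) = 0.3971
−0.15·log₂(0.15) = 0.4105
Sum ≈ 2.5733 → 2.5733 bits.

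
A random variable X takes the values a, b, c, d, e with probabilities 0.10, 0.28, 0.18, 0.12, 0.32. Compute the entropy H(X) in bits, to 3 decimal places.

2.185 bits

H = −Σ pᵢ log₂ pᵢ.
−0.10·log₂(0.10) = 0.3322
−0.28·log₂(0.28) = 0.5142
−0.18·log₂(0.18) = 0.4453
−0.12·log₂(0.12) = 0.3671
−0.32·log₂(0.32) = 0.5260
Sum ≈ 2.1848 → 2.185 bits.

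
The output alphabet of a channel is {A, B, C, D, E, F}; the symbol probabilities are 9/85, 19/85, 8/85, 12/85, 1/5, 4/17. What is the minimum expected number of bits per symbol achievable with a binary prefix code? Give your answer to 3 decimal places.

2.541 bits/symbol

Repeatedly combine the two least-probable nodes; the expected code length is the sum of the merged weights.
merge 8/85 + 9/85 → 1/5
merge 12/85 + 1/5 → 29/85
merge 1/5 + 19/85 → 36/85
merge 4/17 + 29/85 → 49/85
merge 36/85 + 49/85 → 1
L = 1/5 + 29/85 + 36/85 + 49/85 + 1 = 216/85 ≈ 2.541 bits/symbol.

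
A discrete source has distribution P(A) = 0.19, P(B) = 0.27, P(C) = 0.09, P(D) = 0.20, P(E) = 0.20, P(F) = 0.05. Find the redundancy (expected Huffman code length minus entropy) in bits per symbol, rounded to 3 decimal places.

Entropy H = −Σ p log₂ p ≈ 2.4228 bits.
Huffman merges: 1/20+9/100→7/50; 7/50+19/100→33/100; 1/5+1/5→2/5; 27/100+33/100→3/5; 2/5+3/5→1. L = 247/100 ≈ 2.4700.
L − H = 2.4700 − 2.4228 = 0.047 bits.

0.047 bits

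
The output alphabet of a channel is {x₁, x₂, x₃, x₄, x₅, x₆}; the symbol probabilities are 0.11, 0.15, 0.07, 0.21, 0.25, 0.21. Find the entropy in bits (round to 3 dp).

H = −Σ pᵢ log₂ pᵢ.
−0.11·log₂(0.11) = 0.3503
−0.15·log₂(0.15) = 0.4105
−0.07·log₂(0.07) = 0.2686
−0.21·log₂(0.21) = 0.4728
−0.25·log₂(0.25) = 0.5000
−0.21·log₂(0.21) = 0.4728
Sum ≈ 2.4750 → 2.475 bits.

2.475 bits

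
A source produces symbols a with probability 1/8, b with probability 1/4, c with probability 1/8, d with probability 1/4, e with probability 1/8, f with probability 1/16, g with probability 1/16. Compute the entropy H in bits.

2.625 bits

Each probability is a power of 1/2, so log₂(1/p) is an integer.
H = Σ p·log₂(1/p) = 1/8·3 + 1/4·2 + 1/8·3 + 1/4·2 + 1/8·3 + 1/16·4 + 1/16·4 = 2.625 bits.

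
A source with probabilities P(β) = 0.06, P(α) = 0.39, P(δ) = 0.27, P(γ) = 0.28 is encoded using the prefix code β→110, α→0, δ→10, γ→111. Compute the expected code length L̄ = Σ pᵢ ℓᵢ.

L̄ = Σ pᵢ·ℓᵢ = 0.06·3 + 0.39·1 + 0.27·2 + 0.28·3 = 1.95 bits/symbol.

1.95 bits/symbol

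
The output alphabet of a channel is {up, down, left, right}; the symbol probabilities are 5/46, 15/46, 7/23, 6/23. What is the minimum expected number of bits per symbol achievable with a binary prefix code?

Repeatedly combine the two least-probable nodes; the expected code length is the sum of the merged weights.
merge 5/46 + 6/23 → 17/46
merge 7/23 + 15/46 → 29/46
merge 17/46 + 29/46 → 1
L = 17/46 + 29/46 + 1 = 2 bits/symbol.

2 bits/symbol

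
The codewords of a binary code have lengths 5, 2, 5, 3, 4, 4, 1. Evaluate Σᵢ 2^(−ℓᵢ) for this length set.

1.0625

With common denominator 2^5 = 32: Σ 2^(−ℓᵢ) = 1/32 + 8/32 + 1/32 + 4/32 + 2/32 + 2/32 + 16/32 = 34/32 = 1.0625.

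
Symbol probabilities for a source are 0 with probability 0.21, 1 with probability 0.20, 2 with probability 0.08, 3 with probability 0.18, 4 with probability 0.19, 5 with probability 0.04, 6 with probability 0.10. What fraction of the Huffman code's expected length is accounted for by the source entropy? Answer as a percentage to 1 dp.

97.7%

Entropy H = −Σ p log₂ p ≈ 2.6472 bits.
Huffman merges: 1/25+2/25→3/25; 1/10+3/25→11/50; 9/50+19/100→37/100; 1/5+21/100→41/100; 11/50+37/100→59/100; 41/100+59/100→1. L = 271/100 ≈ 2.7100.
Efficiency = H/L = 2.6472/2.7100 = 97.7%.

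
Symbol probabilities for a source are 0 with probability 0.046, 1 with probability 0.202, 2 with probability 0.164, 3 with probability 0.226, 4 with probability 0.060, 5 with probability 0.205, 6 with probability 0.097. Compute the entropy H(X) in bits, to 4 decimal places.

2.6218 bits

H = −Σ pᵢ log₂ pᵢ.
−0.046·log₂(0.046) = 0.2043
−0.202·log₂(0.202) = 0.4661
−0.164·log₂(0.164) = 0.4278
−0.226·log₂(0.226) = 0.4849
−0.060·log₂(0.060) = 0.2435
−0.205·log₂(0.205) = 0.4687
−0.097·log₂(0.097) = 0.3265
Sum ≈ 2.6218 → 2.6218 bits.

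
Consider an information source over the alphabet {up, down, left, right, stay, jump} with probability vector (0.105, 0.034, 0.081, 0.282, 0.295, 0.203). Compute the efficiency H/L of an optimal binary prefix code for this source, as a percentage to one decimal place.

Entropy H = −Σ p log₂ p ≈ 2.3025 bits.
Huffman merges: 17/500+81/1000→23/200; 21/200+23/200→11/50; 203/1000+11/50→423/1000; 141/500+59/200→577/1000; 423/1000+577/1000→1. L = 467/200 ≈ 2.3350.
Efficiency = H/L = 2.3025/2.3350 = 98.6%.

98.6%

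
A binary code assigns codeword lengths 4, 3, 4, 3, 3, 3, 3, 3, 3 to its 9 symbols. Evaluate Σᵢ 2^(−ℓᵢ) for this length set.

1

With common denominator 2^4 = 16: Σ 2^(−ℓᵢ) = 1/16 + 2/16 + 1/16 + 2/16 + 2/16 + 2/16 + 2/16 + 2/16 + 2/16 = 16/16 = 1.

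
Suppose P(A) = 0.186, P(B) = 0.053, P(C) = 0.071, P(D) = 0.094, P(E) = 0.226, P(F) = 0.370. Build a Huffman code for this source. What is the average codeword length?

Repeatedly combine the two least-probable nodes; the expected code length is the sum of the merged weights.
merge 53/1000 + 71/1000 → 31/250
merge 47/500 + 31/250 → 109/500
merge 93/500 + 109/500 → 101/250
merge 113/500 + 37/100 → 149/250
merge 101/250 + 149/250 → 1
L = 31/250 + 109/500 + 101/250 + 149/250 + 1 = 1171/500 = 2.342 bits/symbol.

2.342 bits/symbol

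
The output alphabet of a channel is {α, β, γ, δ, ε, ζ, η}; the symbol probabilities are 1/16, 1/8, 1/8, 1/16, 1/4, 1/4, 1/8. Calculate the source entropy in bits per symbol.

Each probability is a power of 1/2, so log₂(1/p) is an integer.
H = Σ p·log₂(1/p) = 1/16·4 + 1/8·3 + 1/8·3 + 1/16·4 + 1/4·2 + 1/4·2 + 1/8·3 = 2.625 bits.

2.625 bits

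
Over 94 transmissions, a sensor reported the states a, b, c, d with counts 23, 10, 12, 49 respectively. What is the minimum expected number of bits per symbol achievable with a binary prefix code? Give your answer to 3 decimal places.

Probabilities are the counts divided by 94.
Repeatedly combine the two least-probable nodes; the expected code length is the sum of the merged weights.
merge 5/47 + 6/47 → 11/47
merge 11/47 + 23/94 → 45/94
merge 45/94 + 49/94 → 1
L = 11/47 + 45/94 + 1 = 161/94 ≈ 1.713 bits/symbol.

1.713 bits/symbol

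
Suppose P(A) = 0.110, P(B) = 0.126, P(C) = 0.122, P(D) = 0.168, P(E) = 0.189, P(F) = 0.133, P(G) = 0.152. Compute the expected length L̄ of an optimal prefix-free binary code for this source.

2.811 bits/symbol

Repeatedly combine the two least-probable nodes; the expected code length is the sum of the merged weights.
merge 11/100 + 61/500 → 29/125
merge 63/500 + 133/1000 → 259/1000
merge 19/125 + 21/125 → 8/25
merge 189/1000 + 29/125 → 421/1000
merge 259/1000 + 8/25 → 579/1000
merge 421/1000 + 579/1000 → 1
L = 29/125 + 259/1000 + 8/25 + 421/1000 + 579/1000 + 1 = 2811/1000 = 2.811 bits/symbol.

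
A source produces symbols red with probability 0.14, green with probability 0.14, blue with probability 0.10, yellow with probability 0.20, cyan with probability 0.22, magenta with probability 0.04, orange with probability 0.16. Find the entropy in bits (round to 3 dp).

H = −Σ pᵢ log₂ pᵢ.
−0.14·log₂(0.14) = 0.3971
−0.14·log₂(0.14) = 0.3971
−0.10·log₂(0.10) = 0.3322
−0.20·log₂(0.20) = 0.4644
−0.22·log₂(0.22) = 0.4806
−0.04·log₂(0.04) = 0.1858
−0.16·log₂(0.16) = 0.4230
Sum ≈ 2.6801 → 2.680 bits.

2.680 bits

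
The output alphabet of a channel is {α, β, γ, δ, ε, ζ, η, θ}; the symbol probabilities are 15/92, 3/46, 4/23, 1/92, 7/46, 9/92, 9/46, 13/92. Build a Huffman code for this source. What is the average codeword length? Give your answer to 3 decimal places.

2.880 bits/symbol

Repeatedly combine the two least-probable nodes; the expected code length is the sum of the merged weights.
merge 1/92 + 3/46 → 7/92
merge 7/92 + 9/92 → 4/23
merge 13/92 + 7/46 → 27/92
merge 15/92 + 4/23 → 31/92
merge 4/23 + 9/46 → 17/46
merge 27/92 + 31/92 → 29/46
merge 17/46 + 29/46 → 1
L = 7/92 + 4/23 + 27/92 + 31/92 + 17/46 + 29/46 + 1 = 265/92 ≈ 2.880 bits/symbol.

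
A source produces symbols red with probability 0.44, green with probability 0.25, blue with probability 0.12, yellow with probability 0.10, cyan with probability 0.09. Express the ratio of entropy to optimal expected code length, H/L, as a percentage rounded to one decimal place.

98.7%

Entropy H = −Σ p log₂ p ≈ 2.0331 bits.
Huffman merges: 9/100+1/10→19/100; 3/25+19/100→31/100; 1/4+31/100→14/25; 11/25+14/25→1. L = 103/50 ≈ 2.0600.
Efficiency = H/L = 2.0331/2.0600 = 98.7%.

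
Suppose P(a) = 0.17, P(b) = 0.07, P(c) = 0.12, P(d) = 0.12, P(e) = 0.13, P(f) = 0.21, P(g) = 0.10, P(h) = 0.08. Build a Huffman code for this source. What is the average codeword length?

2.94 bits/symbol

Repeatedly combine the two least-probable nodes; the expected code length is the sum of the merged weights.
merge 7/100 + 2/25 → 3/20
merge 1/10 + 3/25 → 11/50
merge 3/25 + 13/100 → 1/4
merge 3/20 + 17/100 → 8/25
merge 21/100 + 11/50 → 43/100
merge 1/4 + 8/25 → 57/100
merge 43/100 + 57/100 → 1
L = 3/20 + 11/50 + 1/4 + 8/25 + 43/100 + 57/100 + 1 = 147/50 = 2.94 bits/symbol.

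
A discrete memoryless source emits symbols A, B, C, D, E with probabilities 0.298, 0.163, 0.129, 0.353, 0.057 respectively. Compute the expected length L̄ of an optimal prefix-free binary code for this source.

Repeatedly combine the two least-probable nodes; the expected code length is the sum of the merged weights.
merge 57/1000 + 129/1000 → 93/500
merge 163/1000 + 93/500 → 349/1000
merge 149/500 + 349/1000 → 647/1000
merge 353/1000 + 647/1000 → 1
L = 93/500 + 349/1000 + 647/1000 + 1 = 1091/500 = 2.182 bits/symbol.

2.182 bits/symbol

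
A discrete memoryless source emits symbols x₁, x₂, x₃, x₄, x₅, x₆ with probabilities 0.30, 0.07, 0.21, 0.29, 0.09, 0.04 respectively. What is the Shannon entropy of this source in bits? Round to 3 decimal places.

2.279 bits

H = −Σ pᵢ log₂ pᵢ.
−0.30·log₂(0.30) = 0.5211
−0.07·log₂(0.07) = 0.2686
−0.21·log₂(0.21) = 0.4728
−0.29·log₂(0.29) = 0.5179
−0.09·log₂(0.09) = 0.3127
−0.04·log₂(0.04) = 0.1858
Sum ≈ 2.2788 → 2.279 bits.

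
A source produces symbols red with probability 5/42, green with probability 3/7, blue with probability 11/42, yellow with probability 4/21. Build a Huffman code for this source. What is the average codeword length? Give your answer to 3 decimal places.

1.881 bits/symbol

Repeatedly combine the two least-probable nodes; the expected code length is the sum of the merged weights.
merge 5/42 + 4/21 → 13/42
merge 11/42 + 13/42 → 4/7
merge 3/7 + 4/7 → 1
L = 13/42 + 4/7 + 1 = 79/42 ≈ 1.881 bits/symbol.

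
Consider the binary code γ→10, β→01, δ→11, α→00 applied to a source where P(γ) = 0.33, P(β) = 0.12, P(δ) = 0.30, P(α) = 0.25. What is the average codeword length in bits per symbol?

L̄ = Σ pᵢ·ℓᵢ = 0.33·2 + 0.12·2 + 0.30·2 + 0.25·2 = 2 bits/symbol.

2 bits/symbol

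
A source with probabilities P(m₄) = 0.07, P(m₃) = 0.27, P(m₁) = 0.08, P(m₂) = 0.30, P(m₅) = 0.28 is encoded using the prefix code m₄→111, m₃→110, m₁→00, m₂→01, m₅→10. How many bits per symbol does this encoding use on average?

2.34 bits/symbol

L̄ = Σ pᵢ·ℓᵢ = 0.07·3 + 0.27·3 + 0.08·2 + 0.30·2 + 0.28·2 = 2.34 bits/symbol.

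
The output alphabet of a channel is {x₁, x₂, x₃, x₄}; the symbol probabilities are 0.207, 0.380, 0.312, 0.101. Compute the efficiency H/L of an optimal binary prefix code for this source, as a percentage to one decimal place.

96.4%

Entropy H = −Σ p log₂ p ≈ 1.8592 bits.
Huffman merges: 101/1000+207/1000→77/250; 77/250+39/125→31/50; 19/50+31/50→1. L = 241/125 ≈ 1.9280.
Efficiency = H/L = 1.8592/1.9280 = 96.4%.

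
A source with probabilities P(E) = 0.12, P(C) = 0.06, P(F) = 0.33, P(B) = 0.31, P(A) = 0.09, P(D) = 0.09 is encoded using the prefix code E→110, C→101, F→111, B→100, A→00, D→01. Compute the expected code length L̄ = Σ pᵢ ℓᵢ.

L̄ = Σ pᵢ·ℓᵢ = 0.12·3 + 0.06·3 + 0.33·3 + 0.31·3 + 0.09·2 + 0.09·2 = 2.82 bits/symbol.

2.82 bits/symbol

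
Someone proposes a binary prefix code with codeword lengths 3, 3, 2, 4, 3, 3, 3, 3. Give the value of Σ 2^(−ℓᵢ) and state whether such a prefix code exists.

1.0625; no

With common denominator 2^4 = 16: Σ 2^(−ℓᵢ) = 2/16 + 2/16 + 4/16 + 1/16 + 2/16 + 2/16 + 2/16 + 2/16 = 17/16 = 1.0625.
Kraft's inequality requires Σ ≤ 1; here Σ = 1.0625 > 1, so no such prefix code exists.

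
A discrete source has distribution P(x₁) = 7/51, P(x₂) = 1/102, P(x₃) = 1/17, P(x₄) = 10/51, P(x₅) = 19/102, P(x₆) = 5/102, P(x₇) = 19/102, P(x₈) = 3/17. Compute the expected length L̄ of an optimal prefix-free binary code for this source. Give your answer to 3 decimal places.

Repeatedly combine the two least-probable nodes; the expected code length is the sum of the merged weights.
merge 1/102 + 5/102 → 1/17
merge 1/17 + 1/17 → 2/17
merge 2/17 + 7/51 → 13/51
merge 3/17 + 19/102 → 37/102
merge 19/102 + 10/51 → 13/34
merge 13/51 + 37/102 → 21/34
merge 13/34 + 21/34 → 1
L = 1/17 + 2/17 + 13/51 + 37/102 + 13/34 + 21/34 + 1 = 95/34 ≈ 2.794 bits/symbol.

2.794 bits/symbol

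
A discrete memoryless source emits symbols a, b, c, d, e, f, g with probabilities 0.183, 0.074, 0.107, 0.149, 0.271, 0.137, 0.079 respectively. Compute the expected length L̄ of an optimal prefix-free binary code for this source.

Repeatedly combine the two least-probable nodes; the expected code length is the sum of the merged weights.
merge 37/500 + 79/1000 → 153/1000
merge 107/1000 + 137/1000 → 61/250
merge 149/1000 + 153/1000 → 151/500
merge 183/1000 + 61/250 → 427/1000
merge 271/1000 + 151/500 → 573/1000
merge 427/1000 + 573/1000 → 1
L = 153/1000 + 61/250 + 151/500 + 427/1000 + 573/1000 + 1 = 2699/1000 = 2.699 bits/symbol.

2.699 bits/symbol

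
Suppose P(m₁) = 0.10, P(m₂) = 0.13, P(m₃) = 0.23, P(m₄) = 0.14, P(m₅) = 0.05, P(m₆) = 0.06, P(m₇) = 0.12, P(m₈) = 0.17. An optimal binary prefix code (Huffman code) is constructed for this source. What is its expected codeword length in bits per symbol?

Repeatedly combine the two least-probable nodes; the expected code length is the sum of the merged weights.
merge 1/20 + 3/50 → 11/100
merge 1/10 + 11/100 → 21/100
merge 3/25 + 13/100 → 1/4
merge 7/50 + 17/100 → 31/100
merge 21/100 + 23/100 → 11/25
merge 1/4 + 31/100 → 14/25
merge 11/25 + 14/25 → 1
L = 11/100 + 21/100 + 1/4 + 31/100 + 11/25 + 14/25 + 1 = 72/25 = 2.88 bits/symbol.

2.88 bits/symbol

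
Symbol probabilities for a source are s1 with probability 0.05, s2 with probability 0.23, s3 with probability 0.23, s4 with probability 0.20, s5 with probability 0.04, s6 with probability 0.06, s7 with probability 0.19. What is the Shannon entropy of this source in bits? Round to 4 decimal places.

H = −Σ pᵢ log₂ pᵢ.
−0.05·log₂(0.05) = 0.2161
−0.23·log₂(0.23) = 0.4877
−0.23·log₂(0.23) = 0.4877
−0.20·log₂(0.20) = 0.4644
−0.04·log₂(0.04) = 0.1858
−0.06·log₂(0.06) = 0.2435
−0.19·log₂(0.19) = 0.4552
Sum ≈ 2.5403 → 2.5403 bits.

2.5403 bits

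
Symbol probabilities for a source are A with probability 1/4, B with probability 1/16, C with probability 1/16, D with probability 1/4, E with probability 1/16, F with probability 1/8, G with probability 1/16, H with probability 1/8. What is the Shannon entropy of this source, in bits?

Each probability is a power of 1/2, so log₂(1/p) is an integer.
H = Σ p·log₂(1/p) = 1/4·2 + 1/16·4 + 1/16·4 + 1/4·2 + 1/16·4 + 1/8·3 + 1/16·4 + 1/8·3 = 2.75 bits.

2.75 bits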